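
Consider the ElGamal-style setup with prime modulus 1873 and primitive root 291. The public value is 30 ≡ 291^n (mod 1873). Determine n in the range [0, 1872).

Baby-step giant-step with m = ceil(sqrt(1872)) = 44.
Baby table (291^j mod 1873 for j=0..43):
  0:1  1:291  2:396  3:983  4:1357  5:1557  6:1694  7:355
  8:290  9:105  10:587  11:374  12:200  13:137  14:534  15:1808
  16:1688  17:482  18:1660  19:1699  20:1810  21:397  22:1274  23:1753
  24:667  25:1178  26:39  27:111  28:460  29:877  30:479  31:787
  32:511  33:734  34:72  35:349  36:417  37:1475  38:308  39:1597
  40:223  41:1211  42:277  43:68
Giant step factor: 291^(-44) ≡ 1372 (mod 1873).
Scan 30·1372^i mod 1873 for i = 0, 1, …:
  i=0: 30   i=1: 1827   i=2: 570   i=3: 999
  i=4: 1465   i=5: 251   i=6: 1613   i=7: 1023
  i=8: 679   i=9: 707     …   i=13: 499
  i=14: 983
Match at i=14, j=3: n = 14·44 + 3 = 619.

619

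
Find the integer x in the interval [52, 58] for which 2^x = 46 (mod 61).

58

Compute 2^52 mod 61 = 56, then multiply by 2 repeatedly:
  2^52=56  2^53=51  2^54=41  2^55=21  2^56=42
  2^57=23  2^58=46
Found 46 at exponent 58.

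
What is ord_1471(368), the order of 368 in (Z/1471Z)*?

245

The order of 368 must divide p − 1 = 1470 = 2 · 3 · 5 · 7^2.
Divisors: 1, 2, 3, 5, 6, 7, 10, 14, 15, 21, 30, 35, 42, 49, 70, 98, 105, 147, 210, 245, 294, 490, 735, 1470.
Check each in increasing order: 368^1 ≡ 368;  368^2 ≡ 92;  368^3 ≡ 23;  368^5 ≡ 645;  368^6 ≡ 529;  368^7 ≡ 500;  368^10 ≡ 1203;  368^14 ≡ 1401;  368^15 ≡ 718;  368^21 ≡ 304;  368^30 ≡ 674;  368^35 ≡ 785;  368^42 ≡ 1214;  368^49 ≡ 948;  368^70 ≡ 1347;  368^98 ≡ 1394;  368^105 ≡ 1217;  368^147 ≡ 554;  368^210 ≡ 1263;  368^245 ≡ 1.
Smallest exponent giving 1 is 245.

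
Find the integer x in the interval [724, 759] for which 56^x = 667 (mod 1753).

743

Compute 56^724 mod 1753 = 594, then multiply by 56 repeatedly:
  56^724=594  56^725=1710  56^726=1098  56^727=133  56^728=436
  56^729=1627  56^730=1709  56^731=1042  56^732=503  56^733=120
  56^734=1461  56^735=1178  56^736=1107  56^737=637  56^738=612
  56^739=965  56^740=1450  56^741=562  56^742=1671  56^743=667
Found 667 at exponent 743.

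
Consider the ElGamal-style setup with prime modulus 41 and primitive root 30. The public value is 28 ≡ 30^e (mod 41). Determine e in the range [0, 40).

37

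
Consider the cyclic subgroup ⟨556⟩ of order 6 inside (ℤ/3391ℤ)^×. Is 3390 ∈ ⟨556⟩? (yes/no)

yes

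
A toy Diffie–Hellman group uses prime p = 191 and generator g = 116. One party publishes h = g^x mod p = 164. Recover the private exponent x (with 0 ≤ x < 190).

123

Baby-step giant-step with m = ceil(sqrt(190)) = 14.
Baby table (116^j mod 191 for j=0..13):
  0:1  1:116  2:86  3:44  4:138  5:155  6:26  7:151
  8:135  9:189  10:150  11:19  12:103  13:106
Giant step factor: 116^(-14) ≡ 130 (mod 191).
Scan 164·130^i mod 191 for i = 0, 1, …:
  i=0: 164   i=1: 119   i=2: 190   i=3: 61
  i=4: 99   i=5: 73   i=6: 131   i=7: 31
  i=8: 19
Match at i=8, j=11: x = 8·14 + 11 = 123.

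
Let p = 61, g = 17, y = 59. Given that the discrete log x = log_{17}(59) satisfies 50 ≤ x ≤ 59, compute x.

53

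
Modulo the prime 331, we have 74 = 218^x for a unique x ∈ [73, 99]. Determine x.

Compute 218^73 mod 331 = 107, then multiply by 218 repeatedly:
  218^73=107  218^74=156  218^75=246  218^76=6  218^77=315
  218^78=153  218^79=254  218^80=95  218^81=188  218^82=271
  218^83=160  218^84=125  218^85=108  218^86=43  218^87=106
  218^88=269  218^89=55  218^90=74
Found 74 at exponent 90.

90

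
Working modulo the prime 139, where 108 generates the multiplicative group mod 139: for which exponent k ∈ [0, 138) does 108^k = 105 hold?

135

Baby-step giant-step with m = ceil(sqrt(138)) = 12.
Baby table (108^j mod 139 for j=0..11):
  0:1  1:108  2:127  3:94  4:5  5:123  6:79  7:53
  8:25  9:59  10:117  11:126
Giant step factor: 108^(-12) ≡ 129 (mod 139).
Scan 105·129^i mod 139 for i = 0, 1, …:
  i=0: 105   i=1: 62   i=2: 75   i=3: 84
  i=4: 133   i=5: 60   i=6: 95   i=7: 23
  i=8: 48   i=9: 76   i=10: 74   i=11: 94
Match at i=11, j=3: k = 11·12 + 3 = 135.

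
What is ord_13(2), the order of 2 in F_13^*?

The order of 2 must divide p − 1 = 12 = 2^2 · 3.
Divisors: 1, 2, 3, 4, 6, 12.
Check each in increasing order: 2^1 ≡ 2;  2^2 ≡ 4;  2^3 ≡ 8;  2^4 ≡ 3;  2^6 ≡ 12;  2^12 ≡ 1.
Smallest exponent giving 1 is 12.

12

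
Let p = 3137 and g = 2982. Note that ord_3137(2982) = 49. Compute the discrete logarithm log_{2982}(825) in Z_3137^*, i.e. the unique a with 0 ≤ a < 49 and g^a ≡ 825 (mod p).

Baby-step giant-step with m = ceil(sqrt(49)) = 7.
Baby table (2982^j mod 3137 for j=0..6):
  0:1  1:2982  2:2066  3:2881  4:2036  5:1257  6:2796
Giant step factor: 2982^(-7) ≡ 2773 (mod 3137).
Scan 825·2773^i mod 3137 for i = 0, 1, …:
  i=0: 825   i=1: 852   i=2: 435   i=3: 1647
  i=4: 2796
Match at i=4, j=6: a = 4·7 + 6 = 34.

34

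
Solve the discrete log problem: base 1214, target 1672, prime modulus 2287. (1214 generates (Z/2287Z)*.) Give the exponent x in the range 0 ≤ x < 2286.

Baby-step giant-step with m = ceil(sqrt(2286)) = 48.
Baby table (1214^j mod 2287 for j=0..47):
  0:1  1:1214  2:968  3:1921  4:1641  5:197  6:1310  7:875
  8:1082  9:810  10:2217  11:1926  12:850  13:463  14:1767  15:2219
  16:2067  17:499  18:2018  19:475  20:326  21:113  22:2249  23:1895
  24:2095  25:186  26:1678  27:1662  28:534  29:1055  30:50  31:1238
  32:373  33:2283  34:2005  35:702  36:1464  37:297  38:1499  39:1621
  40:1074  41:246  42:1334  43:280  44:1444  45:1174  46:435  47:2080
Giant step factor: 1214^(-48) ≡ 412 (mod 2287).
Scan 1672·412^i mod 2287 for i = 0, 1, …:
  i=0: 1672   i=1: 477   i=2: 2129   i=3: 1227
  i=4: 97   i=5: 1085   i=6: 1055
Match at i=6, j=29: x = 6·48 + 29 = 317.

317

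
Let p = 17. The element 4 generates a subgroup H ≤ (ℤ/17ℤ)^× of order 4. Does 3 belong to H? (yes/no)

⟨4⟩ has order 4; its elements mod 17 are {1, 4, 13, 16}.
3 is not in this set.

no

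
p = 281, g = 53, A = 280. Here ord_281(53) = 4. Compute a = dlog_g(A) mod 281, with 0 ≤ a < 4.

2

Successive powers of 53 modulo 281:
  53^0=1  53^1=53  53^2=280
So 53^2 ≡ 280 (mod 281), giving a = 2.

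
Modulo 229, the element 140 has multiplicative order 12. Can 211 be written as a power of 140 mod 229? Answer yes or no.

⟨140⟩ has order 12; its elements mod 229 are {1, 18, 89, 94, 95, 107, 122, 134, 135, 140, 211, 228}.
211 is in this set.

yes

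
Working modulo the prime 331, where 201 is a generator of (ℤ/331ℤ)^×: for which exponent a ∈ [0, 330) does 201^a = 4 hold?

Baby-step giant-step with m = ceil(sqrt(330)) = 19.
Baby table (201^j mod 331 for j=0..18):
  0:1  1:201  2:19  3:178  4:30  5:72  6:239  7:44
  8:238  9:174  10:219  11:327  12:189  13:255  14:281  15:211
  16:43  17:37  18:155
Giant step factor: 201^(-19) ≡ 218 (mod 331).
Scan 4·218^i mod 331 for i = 0, 1, …:
  i=0: 4   i=1: 210   i=2: 102   i=3: 59
  i=4: 284   i=5: 15   i=6: 291   i=7: 217
  i=8: 304   i=9: 72
Match at i=9, j=5: a = 9·19 + 5 = 176.

176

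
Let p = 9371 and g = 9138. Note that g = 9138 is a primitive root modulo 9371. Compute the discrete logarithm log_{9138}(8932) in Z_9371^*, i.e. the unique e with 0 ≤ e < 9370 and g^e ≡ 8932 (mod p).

6402

Baby-step giant-step with m = ceil(sqrt(9370)) = 97.
Baby table (9138^j mod 9371 for j=0..96):
  0:1  1:9138  2:7434  3:1513  4:3569  5:2442  6:2645  7:2201
  8:2572  9:468  10:3408  11:2471  12:5259  13:2254  14:8965  15:888
  16:8629  17:4208  18:3491  19:1874  20:3795  21:6010  22:5320  23:6783
  24:3260  25:8842  26:1434  27:3234  28:5529  29:4941  30:1380  31:6445
  32:7046  33:7578  34:5445  35:5771  36:4781  37:1176  38:7122  39:8612
  40:8169  41:8307  42:4266  43:8719  44:1980  45:7210  46:6850  47:6391
  48:886  49:9095  50:8082  51:465  52:4107  53:8282  54:720  55:918
  56:1639  57:2324  58:2026  59:5863  60:2087  61:1021  62:5753  63:8975
  64:7929  65:8001  66:596  67:1697  68:7552  69:2132  70:9278  71:2927
  72:2092  73:9227  74:5439  75:7169  76:7032  77:1469  78:4450  79:3331
  80:1670  81:4472  82:7576  83:5911  84:274  85:1755  86:3409  87:2238
  88:3322  89:3767  90:3163  91:3330  92:1903  93:6409  94:6063  95:2342
  96:7203
Giant step factor: 9138^(-97) ≡ 3064 (mod 9371).
Scan 8932·3064^i mod 9371 for i = 0, 1, …:
  i=0: 8932   i=1: 4328   i=2: 1027   i=3: 7443
  i=4: 5709   i=5: 6090   i=6: 2099   i=7: 2830
  i=8: 2945   i=9: 8578     …   i=65: 8481
  i=66: 1
Match at i=66, j=0: e = 66·97 + 0 = 6402.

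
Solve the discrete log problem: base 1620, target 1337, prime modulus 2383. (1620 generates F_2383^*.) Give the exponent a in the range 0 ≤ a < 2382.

832

Baby-step giant-step with m = ceil(sqrt(2382)) = 49.
Baby table (1620^j mod 2383 for j=0..48):
  0:1  1:1620  2:717  3:1019  4:1744  5:1425  6:1756  7:1801
  8:828  9:2114  10:309  11:150  12:2317  13:315  14:338  15:1853
  16:1663  17:1270  18:871  19:284  20:161  21:1073  22:1053  23:2015
  24:1973  25:657  26:1522  27:1618  28:2243  29:1968  30:2089  31:320
  32:1289  33:672  34:1992  35:458  36:847  37:1915  38:2017  39:447
  40:2091  41:1177  42:340  43:327  44:714  45:925  46:1976  47:751
  48:1290
Giant step factor: 1620^(-49) ≡ 1964 (mod 2383).
Scan 1337·1964^i mod 2383 for i = 0, 1, …:
  i=0: 1337   i=1: 2185   i=2: 1940   i=3: 2126
  i=4: 448   i=5: 545   i=6: 413   i=7: 912
  i=8: 1535   i=9: 245     …   i=15: 1760
  i=16: 1290
Match at i=16, j=48: a = 16·49 + 48 = 832.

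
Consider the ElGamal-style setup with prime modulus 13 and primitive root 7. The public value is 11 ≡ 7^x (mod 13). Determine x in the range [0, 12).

5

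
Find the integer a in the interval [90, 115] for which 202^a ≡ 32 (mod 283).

Compute 202^90 mod 283 = 61, then multiply by 202 repeatedly:
  202^90=61  202^91=153  202^92=59  202^93=32
Found 32 at exponent 93.

93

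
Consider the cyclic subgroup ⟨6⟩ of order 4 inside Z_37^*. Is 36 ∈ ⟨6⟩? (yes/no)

yes

⟨6⟩ has order 4; its elements mod 37 are {1, 6, 31, 36}.
36 is in this set.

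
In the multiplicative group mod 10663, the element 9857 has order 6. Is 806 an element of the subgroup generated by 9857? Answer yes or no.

⟨9857⟩ has order 6; its elements mod 10663 are {1, 806, 807, 9856, 9857, 10662}.
806 is in this set.

yes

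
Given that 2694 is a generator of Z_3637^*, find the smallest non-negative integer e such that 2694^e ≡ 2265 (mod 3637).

Baby-step giant-step with m = ceil(sqrt(3636)) = 61.
Baby table (2694^j mod 3637 for j=0..60):
  0:1  1:2694  2:1821  3:3098  4:2734  5:471  6:3198  7:2996
  8:721  9:216  10:3621  11:540  12:3597  13:1350  14:3537  15:3375
  16:3387  17:2982  18:3012  19:181  20:256  21:2271  22:640  23:222
  24:1600  25:555  26:363  27:3206  28:2726  29:741  30:3178  31:34
  32:671  33:85  34:3496  35:2031  36:1466  37:3259  38:28  39:2692
  40:70  41:3093  42:175  43:2277  44:2256  45:237  46:2003  47:2411
  48:3189  49:572  50:2517  51:1430  52:837  53:3575  54:274  55:3482
  56:685  57:1431  58:3531  59:1759  60:3372
Giant step factor: 2694^(-61) ≡ 1846 (mod 3637).
Scan 2265·1846^i mod 3637 for i = 0, 1, …:
  i=0: 2265   i=1: 2277
Match at i=1, j=43: e = 1·61 + 43 = 104.

104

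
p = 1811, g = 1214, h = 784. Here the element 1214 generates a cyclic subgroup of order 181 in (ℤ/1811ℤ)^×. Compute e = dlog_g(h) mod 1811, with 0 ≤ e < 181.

6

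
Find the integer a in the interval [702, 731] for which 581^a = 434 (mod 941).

709

Compute 581^702 mod 941 = 712, then multiply by 581 repeatedly:
  581^702=712  581^703=573  581^704=740  581^705=844  581^706=103
  581^707=560  581^708=715  581^709=434
Found 434 at exponent 709.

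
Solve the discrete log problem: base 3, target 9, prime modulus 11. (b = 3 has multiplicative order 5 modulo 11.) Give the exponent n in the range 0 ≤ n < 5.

Successive powers of 3 modulo 11:
  3^0=1  3^1=3  3^2=9
So 3^2 ≡ 9 (mod 11), giving n = 2.

2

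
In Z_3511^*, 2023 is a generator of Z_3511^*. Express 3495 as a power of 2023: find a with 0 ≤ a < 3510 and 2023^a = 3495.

181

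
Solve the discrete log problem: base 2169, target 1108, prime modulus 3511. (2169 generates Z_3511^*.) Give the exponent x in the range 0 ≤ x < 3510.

Baby-step giant-step with m = ceil(sqrt(3510)) = 60.
Baby table (2169^j mod 3511 for j=0..59):
  0:1  1:2169  2:3332  3:1470  4:442  5:195  6:1635  7:205
  8:2259  9:1926  10:2915  11:2835  12:1354  13:1630  14:3404  15:3154
  16:1598  17:705  18:1860  19:201  20:605  21:2642  22:546  23:1067
  24:574  25:2112  26:2584  27:1140  28:916  29:3089  30:1053  31:1807
  32:1107  33:3070  34:1974  35:1697  36:1265  37:1694  38:1780  39:2231
  40:881  41:905  42:296  43:3022  44:3192  45:3267  46:925  47:1544
  48:2953  49:993  50:1574  51:1314  52:2645  53:31  54:530  55:1473
  56:3438  57:3169  58:2534  59:1531
Giant step factor: 2169^(-60) ≡ 3132 (mod 3511).
Scan 1108·3132^i mod 3511 for i = 0, 1, …:
  i=0: 1108   i=1: 1388   i=2: 598   i=3: 1573
  i=4: 703   i=5: 399   i=6: 3263   i=7: 2706
  i=8: 3149   i=9: 269     …   i=19: 3048
  i=20: 3438
Match at i=20, j=56: x = 20·60 + 56 = 1256.

1256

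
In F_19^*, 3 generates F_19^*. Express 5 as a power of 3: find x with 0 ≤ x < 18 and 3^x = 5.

4

Successive powers of 3 modulo 19:
  3^0=1  3^1=3  3^2=9  3^3=8  3^4=5
So 3^4 ≡ 5 (mod 19), giving x = 4.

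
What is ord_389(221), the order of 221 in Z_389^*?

97

The order of 221 must divide p − 1 = 388 = 2^2 · 97.
Divisors: 1, 2, 4, 97, 194, 388.
Check each in increasing order: 221^1 ≡ 221;  221^2 ≡ 216;  221^4 ≡ 365;  221^97 ≡ 1.
Smallest exponent giving 1 is 97.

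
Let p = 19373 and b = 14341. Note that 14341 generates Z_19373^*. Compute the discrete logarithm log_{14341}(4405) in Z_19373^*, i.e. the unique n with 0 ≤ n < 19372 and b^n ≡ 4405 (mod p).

273

Baby-step giant-step with m = ceil(sqrt(19372)) = 140.
Baby table (14341^j mod 19373 for j=0..139):
  0:1  1:14341  2:513  3:14566  4:11320  5:13753  6:14633  7:3517
  8:9378  9:2532  10:6410  11:925  12:14293  13:9573  14:9315  15:9580
  16:12837  17:13171  18:17934  19:14919  20:17340  21:1112  22:3213  23:8639
  24:1564  25:14763  26:8039  27:17949  28:16931  29:5662  30:6499  31:18029
  32:1831  33:7956  34:9399  35:13098  36:17183  37:16216  38:164  39:7791
  40:6640  41:5945  42:16045  43:8224  44:16933  45:14971  46:7525  47:8415
  48:5098  49:16089  50:19292  51:759  52:16566  53:1907  54:12984  55:9641
  56:15853  57:5718  58:15302  59:8011  60:3861  61:2567  62:4647  63:18880
  64:1032  65:18313  66:6345  67:18037  68:321  69:12060  70:9689  71:6793
  72:10969  73:17042  74:8927  75:5323  76:7523  77:18479  78:4072  79:6330
  80:16025  81:11999  82:6673  83:14246  84:13601  85:4577  86:3033  87:3868
  88:6089  89:8238  90:4604  91:2780  92:17719  93:11911  94:3910  95:7848
  96:10411  97:15813  98:13268  99:14155  100:6561  101:16013  102:14264  103:517
  104:13811  105:13372  106:13898  107:1794  108:410  109:9791  110:16600  111:5176
  112:11053  113:1187  114:13273  115:8368  116:9126  117:11351  118:12745  119:11163
  120:9484  121:11584  122:2669  123:14454  124:13087  125:14416  126:10573  127:14295
  128:18882  129:10341  130:19339  131:16104  132:1931  133:8454  134:2580  135:16723
  136:6176  137:16033  138:10489  139:10777
Giant step factor: 14341^(-140) ≡ 1550 (mod 19373).
Scan 4405·1550^i mod 19373 for i = 0, 1, …:
  i=0: 4405   i=1: 8454
Match at i=1, j=133: n = 1·140 + 133 = 273.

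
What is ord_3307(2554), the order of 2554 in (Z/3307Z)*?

1653

The order of 2554 must divide p − 1 = 3306 = 2 · 3 · 19 · 29.
Divisors: 1, 2, 3, 6, 19, 29, 38, 57, 58, 87, 114, 174, 551, 1102, 1653, 3306.
Check each in increasing order: 2554^1 ≡ 2554;  2554^2 ≡ 1512;  2554^3 ≡ 2379;  2554^6 ≡ 1364;  2554^19 ≡ 2323;  2554^29 ≡ 2975;  2554^38 ≡ 2612;  2554^57 ≡ 2638;  2554^58 ≡ 1093;  2554^87 ≡ 894;  2554^114 ≡ 1116;  2554^174 ≡ 2249;  2554^551 ≡ 57;  2554^1102 ≡ 3249;  2554^1653 ≡ 1.
Smallest exponent giving 1 is 1653.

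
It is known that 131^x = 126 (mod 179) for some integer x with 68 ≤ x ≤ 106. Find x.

102

Compute 131^68 mod 179 = 20, then multiply by 131 repeatedly:
  131^68=20  131^69=114  131^70=77  131^71=63  131^72=19
  131^73=162  131^74=100  131^75=33  131^76=27  131^77=136
  131^78=95  131^79=94  131^80=142  131^81=165  131^82=135
  131^83=143  131^84=117  131^85=112  131^86=173  131^87=109
  131^88=138  131^89=178  131^90=48  131^91=23  131^92=149
  131^93=8  131^94=153  131^95=174  131^96=61  131^97=115
  131^98=29  131^99=40  131^100=49  131^101=154  131^102=126
Found 126 at exponent 102.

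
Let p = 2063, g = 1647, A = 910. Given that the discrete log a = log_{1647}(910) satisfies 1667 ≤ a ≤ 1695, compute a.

1667

Compute 1647^1667 mod 2063 = 910, then multiply by 1647 repeatedly:
  1647^1667=910
Found 910 at exponent 1667.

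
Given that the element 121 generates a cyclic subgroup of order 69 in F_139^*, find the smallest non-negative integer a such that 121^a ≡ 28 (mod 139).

Baby-step giant-step with m = ceil(sqrt(69)) = 9.
Baby table (121^j mod 139 for j=0..8):
  0:1  1:121  2:46  3:6  4:31  5:137  6:36  7:47
  8:127
Giant step factor: 121^(-9) ≡ 65 (mod 139).
Scan 28·65^i mod 139 for i = 0, 1, …:
  i=0: 28   i=1: 13   i=2: 11   i=3: 20
  i=4: 49   i=5: 127
Match at i=5, j=8: a = 5·9 + 8 = 53.

53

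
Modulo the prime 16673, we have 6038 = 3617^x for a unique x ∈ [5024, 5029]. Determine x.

Compute 3617^5024 mod 16673 = 6038, then multiply by 3617 repeatedly:
  3617^5024=6038
Found 6038 at exponent 5024.

5024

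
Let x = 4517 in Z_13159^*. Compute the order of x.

13158

The order of 4517 must divide p − 1 = 13158 = 2 · 3^2 · 17 · 43.
Divisors: 1, 2, 3, 6, 9, 17, 18, 34, 43, 51, 86, 102, 129, 153, 258, 306, 387, 731, 774, 1462, 2193, 4386, 6579, 13158.
Check each in increasing order: 4517^1 ≡ 4517;  4517^2 ≡ 6839;  4517^3 ≡ 7590;  4517^6 ≡ 11157;  4517^9 ≡ 3465;  4517^17 ≡ 4706;  4517^18 ≡ 5217;  4517^34 ≡ 12998;  4517^43 ≡ 7972;  4517^51 ≡ 5556;  4517^86 ≡ 7973;  4517^102 ≡ 11281;  4517^129 ≡ 2786;  4517^153 ≡ 919;  4517^258 ≡ 11145;  4517^306 ≡ 2385;  4517^387 ≡ 7889;  4517^731 ≡ 7518;  4517^774 ≡ 7410;  4517^1462 ≡ 2419;  4517^2193 ≡ 304;  4517^4386 ≡ 303;  4517^6579 ≡ 13158;  4517^13158 ≡ 1.
Smallest exponent giving 1 is 13158.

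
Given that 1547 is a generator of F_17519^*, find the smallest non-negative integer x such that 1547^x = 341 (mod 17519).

6587

Baby-step giant-step with m = ceil(sqrt(17518)) = 133.
Baby table (1547^j mod 17519 for j=0..132):
  0:1  1:1547  2:10625  3:4053  4:15708  5:1423  6:11506  7:478
  8:3668  9:15759  10:10244  11:10292  12:14472  13:16421  14:737  15:1404
  16:17151  17:8831  18:14256  19:15130  20:726  21:1906  22:5390  23:16805
  24:16658  25:16996  26:14312  27:14167  28:80  29:1127  30:9088  31:8898
  32:12791  33:8726  34:9492  35:3202  36:13136  37:16871  38:13646  39:17486
  40:1506  41:17274  42:6403  43:7206  44:5598  45:5720  46:1745  47:1589
  48:5523  49:12328  50:10744  51:12956  52:1196  53:10717  54:6225  55:12144
  56:6400  57:2565  58:8761  59:11080  60:7178  61:14839  62:6043  63:10894
  64:17259  65:717  66:5502  67:14879  68:15366  69:15438  70:4189  71:15872
  72:9865  73:2106  74:16967  75:4487  76:3865  77:5176  78:1089  79:2859
  80:8085  81:16448  82:7468  83:7975  84:3949  85:12491  86:120  87:10450
  88:13632  89:13347  90:10427  91:13089  92:14238  93:4803  94:2185  95:16547
  96:2950  97:8710  98:2259  99:8392  100:845  101:10809  102:8397  103:8580
  104:11377  105:11143  106:17044  107:973  108:16116  109:1915  110:1794  111:7316
  112:578  113:697  114:9600  115:12607  116:4382  117:16620  118:10767  119:13499
  120:305  121:16341  122:17129  123:9835  124:8253  125:13559  126:5530  127:5638
  128:15043  129:6289  130:6038  131:3159  132:16691
Giant step factor: 1547^(-133) ≡ 14851 (mod 17519).
Scan 341·14851^i mod 17519 for i = 0, 1, …:
  i=0: 341   i=1: 1200   i=2: 4377   i=3: 7337
  i=4: 11126   i=5: 10537   i=6: 5279   i=7: 904
  i=8: 5750   i=9: 5644     …   i=48: 14753
  i=49: 4189
Match at i=49, j=70: x = 49·133 + 70 = 6587.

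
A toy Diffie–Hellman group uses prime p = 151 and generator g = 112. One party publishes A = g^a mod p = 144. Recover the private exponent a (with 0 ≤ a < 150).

86

Baby-step giant-step with m = ceil(sqrt(150)) = 13.
Baby table (112^j mod 151 for j=0..12):
  0:1  1:112  2:11  3:24  4:121  5:113  6:123  7:35
  8:145  9:83  10:85  11:7  12:29
Giant step factor: 112^(-13) ≡ 51 (mod 151).
Scan 144·51^i mod 151 for i = 0, 1, …:
  i=0: 144   i=1: 96   i=2: 64   i=3: 93
  i=4: 62   i=5: 142   i=6: 145
Match at i=6, j=8: a = 6·13 + 8 = 86.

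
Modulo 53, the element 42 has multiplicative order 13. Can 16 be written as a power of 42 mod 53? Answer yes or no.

yes

⟨42⟩ has order 13; its elements mod 53 are {1, 10, 13, 15, 16, 24, 28, 36, 42, 44, 46, 47, 49}.
16 is in this set.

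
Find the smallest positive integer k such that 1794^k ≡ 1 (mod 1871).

34

The order of 1794 must divide p − 1 = 1870 = 2 · 5 · 11 · 17.
Divisors: 1, 2, 5, 10, 11, 17, 22, 34, 55, 85, 110, 170, 187, 374, 935, 1870.
Check each in increasing order: 1794^1 ≡ 1794;  1794^2 ≡ 316;  1794^5 ≡ 898;  1794^10 ≡ 3;  1794^11 ≡ 1640;  1794^17 ≡ 1870;  1794^22 ≡ 973;  1794^34 ≡ 1.
Smallest exponent giving 1 is 34.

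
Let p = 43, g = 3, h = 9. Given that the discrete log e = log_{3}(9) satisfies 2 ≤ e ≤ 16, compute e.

Compute 3^2 mod 43 = 9, then multiply by 3 repeatedly:
  3^2=9
Found 9 at exponent 2.

2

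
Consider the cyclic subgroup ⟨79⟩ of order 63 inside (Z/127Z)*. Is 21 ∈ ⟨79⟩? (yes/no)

21 ∈ ⟨79⟩ iff 21^63 ≡ 1 (mod 127), since |⟨79⟩| = 63.
21^63 mod 127 = 1.
Since 1 = 1, 21 lies in the subgroup.

yes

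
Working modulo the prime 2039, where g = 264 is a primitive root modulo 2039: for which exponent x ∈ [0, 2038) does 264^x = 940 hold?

Baby-step giant-step with m = ceil(sqrt(2038)) = 46.
Baby table (264^j mod 2039 for j=0..45):
  0:1  1:264  2:370  3:1847  4:287  5:325  6:162  7:1988
  8:809  9:1520  10:1636  11:1675  12:1776  13:1933  14:562  15:1560
  16:2001  17:163  18:213  19:1179  20:1328  21:1923  22:2000  23:1938
  24:1882  25:1371  26:1041  27:1598  28:1838  29:1989  30:1073  31:1890
  32:1444  33:1962  34:62  35:56  36:511  37:330  38:1482  39:1799
  40:1888  41:916  42:1222  43:446  44:1521  45:1900
Giant step factor: 264^(-46) ≡ 340 (mod 2039).
Scan 940·340^i mod 2039 for i = 0, 1, …:
  i=0: 940   i=1: 1516   i=2: 1612   i=3: 1628
  i=4: 951   i=5: 1178   i=6: 876   i=7: 146
  i=8: 704   i=9: 797     …   i=40: 1577
  i=41: 1962
Match at i=41, j=33: x = 41·46 + 33 = 1919.

1919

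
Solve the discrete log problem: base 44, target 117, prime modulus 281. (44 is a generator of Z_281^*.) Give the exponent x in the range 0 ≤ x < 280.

111

Baby-step giant-step with m = ceil(sqrt(280)) = 17.
Baby table (44^j mod 281 for j=0..16):
  0:1  1:44  2:250  3:41  4:118  5:134  6:276  7:61
  8:155  9:76  10:253  11:173  12:25  13:257  14:68  15:182
  16:140
Giant step factor: 44^(-17) ≡ 166 (mod 281).
Scan 117·166^i mod 281 for i = 0, 1, …:
  i=0: 117   i=1: 33   i=2: 139   i=3: 32
  i=4: 254   i=5: 14   i=6: 76
Match at i=6, j=9: x = 6·17 + 9 = 111.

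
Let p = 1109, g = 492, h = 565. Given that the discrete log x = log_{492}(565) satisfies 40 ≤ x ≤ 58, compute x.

51

Compute 492^40 mod 1109 = 361, then multiply by 492 repeatedly:
  492^40=361  492^41=172  492^42=340  492^43=930  492^44=652
  492^45=283  492^46=611  492^47=73  492^48=428  492^49=975
  492^50=612  492^51=565
Found 565 at exponent 51.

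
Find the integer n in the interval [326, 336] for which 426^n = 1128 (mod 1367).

333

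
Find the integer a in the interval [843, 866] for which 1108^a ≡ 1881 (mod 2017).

Compute 1108^843 mod 2017 = 1949, then multiply by 1108 repeatedly:
  1108^843=1949  1108^844=1302  1108^845=461  1108^846=487  1108^847=1057
  1108^848=1296  1108^849=1881
Found 1881 at exponent 849.

849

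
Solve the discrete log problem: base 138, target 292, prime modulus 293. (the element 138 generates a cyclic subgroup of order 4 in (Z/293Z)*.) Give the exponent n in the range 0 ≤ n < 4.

Successive powers of 138 modulo 293:
  138^0=1  138^1=138  138^2=292
So 138^2 ≡ 292 (mod 293), giving n = 2.

2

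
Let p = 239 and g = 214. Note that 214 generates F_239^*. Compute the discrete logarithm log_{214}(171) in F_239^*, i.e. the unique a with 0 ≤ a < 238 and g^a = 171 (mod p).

Baby-step giant-step with m = ceil(sqrt(238)) = 16.
Baby table (214^j mod 239 for j=0..15):
  0:1  1:214  2:147  3:149  4:99  5:154  6:213  7:172
  8:2  9:189  10:55  11:59  12:198  13:69  14:187  15:105
Giant step factor: 214^(-16) ≡ 60 (mod 239).
Scan 171·60^i mod 239 for i = 0, 1, …:
  i=0: 171   i=1: 222   i=2: 175   i=3: 223
  i=4: 235   i=5: 238   i=6: 179   i=7: 224
  i=8: 56   i=9: 14   i=10: 123   i=11: 210
  i=12: 172
Match at i=12, j=7: a = 12·16 + 7 = 199.

199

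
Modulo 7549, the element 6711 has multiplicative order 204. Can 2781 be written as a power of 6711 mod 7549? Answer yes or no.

2781 ∈ ⟨6711⟩ iff 2781^204 ≡ 1 (mod 7549), since |⟨6711⟩| = 204.
2781^204 mod 7549 = 350.
Since 350 ≠ 1, 2781 does not lie in the subgroup.

no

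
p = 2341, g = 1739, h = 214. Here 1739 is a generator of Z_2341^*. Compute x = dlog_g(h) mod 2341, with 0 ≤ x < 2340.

Baby-step giant-step with m = ceil(sqrt(2340)) = 49.
Baby table (1739^j mod 2341 for j=0..48):
  0:1  1:1739  2:1890  3:2287  4:2075  5:944  6:575  7:318
  8:526  9:1724  10:1556  11:2029  12:544  13:252  14:461  15:1057
  16:438  17:857  18:1447  19:2099  20:542  21:1456  22:1363  23:1165
  24:970  25:1310  26:297  27:1463  28:1831  29:349  30:592  31:1789
  32:2223  33:806  34:1716  35:1690  36:955  37:976  38:39  39:2273
  40:1139  41:235  42:1331  43:1701  44:1356  45:697  46:1786  47:1688
  48:2159
Giant step factor: 1739^(-49) ≡ 1891 (mod 2341).
Scan 214·1891^i mod 2341 for i = 0, 1, …:
  i=0: 214   i=1: 2022   i=2: 749   i=3: 54
  i=4: 1451   i=5: 189   i=6: 1567   i=7: 1832
  i=8: 1973   i=9: 1730     …   i=25: 1796
  i=26: 1786
Match at i=26, j=46: x = 26·49 + 46 = 1320.

1320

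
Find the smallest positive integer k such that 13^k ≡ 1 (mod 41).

The order of 13 must divide p − 1 = 40 = 2^3 · 5.
Divisors: 1, 2, 4, 5, 8, 10, 20, 40.
Check each in increasing order: 13^1 ≡ 13;  13^2 ≡ 5;  13^4 ≡ 25;  13^5 ≡ 38;  13^8 ≡ 10;  13^10 ≡ 9;  13^20 ≡ 40;  13^40 ≡ 1.
Smallest exponent giving 1 is 40.

40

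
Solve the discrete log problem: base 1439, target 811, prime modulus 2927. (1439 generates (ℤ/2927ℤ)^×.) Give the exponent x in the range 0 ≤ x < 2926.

369

Baby-step giant-step with m = ceil(sqrt(2926)) = 55.
Baby table (1439^j mod 2927 for j=0..54):
  0:1  1:1439  2:1332  3:2490  4:462  5:389  6:714  7:69
  8:2700  9:1171  10:2044  11:2608  12:498  13:2434  14:1834  15:1899
  16:1770  17:540  18:1405  19:2165  20:1107  21:685  22:2243  23:2123
  24:2136  25:354  26:108  27:281  28:433  29:2563  30:137  31:1034
  32:1010  33:1598  34:1827  35:607  36:1227  37:672  38:1098  39:2369
  40:1963  41:202  42:905  43:2707  44:2463  45:2587  46:2476  47:805
  48:2230  49:978  50:2382  51:181  52:2883  53:1078  54:2859
Giant step factor: 1439^(-55) ≡ 318 (mod 2927).
Scan 811·318^i mod 2927 for i = 0, 1, …:
  i=0: 811   i=1: 322   i=2: 2878   i=3: 1980
  i=4: 335   i=5: 1158   i=6: 2369
Match at i=6, j=39: x = 6·55 + 39 = 369.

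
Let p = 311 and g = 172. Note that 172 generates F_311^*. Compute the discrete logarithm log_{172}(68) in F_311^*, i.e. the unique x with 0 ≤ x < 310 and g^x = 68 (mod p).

Baby-step giant-step with m = ceil(sqrt(310)) = 18.
Baby table (172^j mod 311 for j=0..17):
  0:1  1:172  2:39  3:177  4:277  5:61  6:229  7:202
  8:223  9:103  10:300  11:285  12:193  13:230  14:63  15:262
  16:280  17:266
Giant step factor: 172^(-18) ≡ 80 (mod 311).
Scan 68·80^i mod 311 for i = 0, 1, …:
  i=0: 68   i=1: 153   i=2: 111   i=3: 172
Match at i=3, j=1: x = 3·18 + 1 = 55.

55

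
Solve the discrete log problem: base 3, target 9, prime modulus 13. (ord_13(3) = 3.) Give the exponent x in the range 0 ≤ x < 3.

2

Successive powers of 3 modulo 13:
  3^0=1  3^1=3  3^2=9
So 3^2 ≡ 9 (mod 13), giving x = 2.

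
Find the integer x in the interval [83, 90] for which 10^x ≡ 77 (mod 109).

Compute 10^83 mod 109 = 79, then multiply by 10 repeatedly:
  10^83=79  10^84=27  10^85=52  10^86=84  10^87=77
Found 77 at exponent 87.

87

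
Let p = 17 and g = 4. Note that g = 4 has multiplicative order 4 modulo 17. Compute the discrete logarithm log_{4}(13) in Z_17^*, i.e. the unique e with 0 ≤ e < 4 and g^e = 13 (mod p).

Successive powers of 4 modulo 17:
  4^0=1  4^1=4  4^2=16  4^3=13
So 4^3 ≡ 13 (mod 17), giving e = 3.

3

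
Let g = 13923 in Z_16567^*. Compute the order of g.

16566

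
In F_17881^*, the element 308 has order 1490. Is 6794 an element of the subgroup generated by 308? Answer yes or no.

no

6794 ∈ ⟨308⟩ iff 6794^1490 ≡ 1 (mod 17881), since |⟨308⟩| = 1490.
6794^1490 mod 17881 = 2594.
Since 2594 ≠ 1, 6794 does not lie in the subgroup.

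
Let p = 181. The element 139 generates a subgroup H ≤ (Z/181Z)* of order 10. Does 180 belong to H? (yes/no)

⟨139⟩ has order 10; its elements mod 181 are {1, 42, 46, 56, 59, 122, 125, 135, 139, 180}.
180 is in this set.

yes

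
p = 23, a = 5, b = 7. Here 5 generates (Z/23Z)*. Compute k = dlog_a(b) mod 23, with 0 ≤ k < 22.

Successive powers of 5 modulo 23:
  5^0=1  5^1=5  5^2=2  5^3=10  5^4=4  5^5=20
  5^6=8  5^7=17  5^8=16  5^9=11  5^10=9  5^11=22
  5^12=18  5^13=21  5^14=13  5^15=19  5^16=3  5^17=15
  5^18=6  5^19=7
So 5^19 ≡ 7 (mod 23), giving k = 19.

19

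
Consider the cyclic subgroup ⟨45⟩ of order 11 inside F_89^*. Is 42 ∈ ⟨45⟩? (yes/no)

no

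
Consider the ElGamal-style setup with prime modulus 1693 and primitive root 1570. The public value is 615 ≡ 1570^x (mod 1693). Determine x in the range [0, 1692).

290

Baby-step giant-step with m = ceil(sqrt(1692)) = 42.
Baby table (1570^j mod 1693 for j=0..41):
  0:1  1:1570  2:1585  3:1433  4:1506  5:992  6:1573  7:1216
  8:1109  9:726  10:431  11:1163  12:856  13:1371  14:667  15:916
  16:763  17:959  18:553  19:1394  20:1224  21:125  22:1555  23:44
  24:1360  25:327  26:411  27:237  28:1323  29:1492  30:1021  31:1392
  32:1470  33:341  34:382  35:418  36:1069  37:567  38:1365  39:1405
  40:1564  41:630
Giant step factor: 1570^(-42) ≡ 48 (mod 1693).
Scan 615·48^i mod 1693 for i = 0, 1, …:
  i=0: 615   i=1: 739   i=2: 1612   i=3: 1191
  i=4: 1299   i=5: 1404   i=6: 1365
Match at i=6, j=38: x = 6·42 + 38 = 290.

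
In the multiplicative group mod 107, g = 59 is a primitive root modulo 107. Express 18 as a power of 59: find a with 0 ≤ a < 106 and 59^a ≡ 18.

37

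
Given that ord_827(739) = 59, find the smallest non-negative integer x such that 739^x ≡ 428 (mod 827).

Baby-step giant-step with m = ceil(sqrt(59)) = 8.
Baby table (739^j mod 827 for j=0..7):
  0:1  1:739  2:301  3:803  4:458  5:219  6:576  7:586
Giant step factor: 739^(-8) ≡ 436 (mod 827).
Scan 428·436^i mod 827 for i = 0, 1, …:
  i=0: 428   i=1: 533   i=2: 1
Match at i=2, j=0: x = 2·8 + 0 = 16.

16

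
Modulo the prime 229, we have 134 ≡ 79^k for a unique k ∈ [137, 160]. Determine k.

152

Compute 79^137 mod 229 = 133, then multiply by 79 repeatedly:
  79^137=133  79^138=202  79^139=157  79^140=37  79^141=175
  79^142=85  79^143=74  79^144=121  79^145=170  79^146=148
  79^147=13  79^148=111  79^149=67  79^150=26  79^151=222
  79^152=134
Found 134 at exponent 152.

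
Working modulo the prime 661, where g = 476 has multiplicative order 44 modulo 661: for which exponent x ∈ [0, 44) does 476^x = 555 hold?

33

Baby-step giant-step with m = ceil(sqrt(44)) = 7.
Baby table (476^j mod 661 for j=0..6):
  0:1  1:476  2:514  3:94  4:457  5:63  6:243
Giant step factor: 476^(-7) ≡ 472 (mod 661).
Scan 555·472^i mod 661 for i = 0, 1, …:
  i=0: 555   i=1: 204   i=2: 443   i=3: 220
  i=4: 63
Match at i=4, j=5: x = 4·7 + 5 = 33.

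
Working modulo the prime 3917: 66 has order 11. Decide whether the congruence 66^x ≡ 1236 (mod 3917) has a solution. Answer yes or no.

yes

1236 ∈ ⟨66⟩ iff 1236^11 ≡ 1 (mod 3917), since |⟨66⟩| = 11.
1236^11 mod 3917 = 1.
Since 1 = 1, 1236 lies in the subgroup.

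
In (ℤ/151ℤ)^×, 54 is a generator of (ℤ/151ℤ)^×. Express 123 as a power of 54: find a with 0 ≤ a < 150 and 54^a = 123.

114

Baby-step giant-step with m = ceil(sqrt(150)) = 13.
Baby table (54^j mod 151 for j=0..12):
  0:1  1:54  2:47  3:122  4:95  5:147  6:86  7:114
  8:116  9:73  10:16  11:109  12:148
Giant step factor: 54^(-13) ≡ 96 (mod 151).
Scan 123·96^i mod 151 for i = 0, 1, …:
  i=0: 123   i=1: 30   i=2: 11   i=3: 150
  i=4: 55   i=5: 146   i=6: 124   i=7: 126
  i=8: 16
Match at i=8, j=10: a = 8·13 + 10 = 114.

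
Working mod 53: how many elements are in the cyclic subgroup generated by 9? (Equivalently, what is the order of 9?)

The order of 9 must divide p − 1 = 52 = 2^2 · 13.
Divisors: 1, 2, 4, 13, 26, 52.
Check each in increasing order: 9^1 ≡ 9;  9^2 ≡ 28;  9^4 ≡ 42;  9^13 ≡ 52;  9^26 ≡ 1.
Smallest exponent giving 1 is 26.

26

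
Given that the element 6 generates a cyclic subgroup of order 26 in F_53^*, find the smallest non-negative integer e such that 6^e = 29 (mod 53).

17

Successive powers of 6 modulo 53:
  6^0=1  6^1=6  6^2=36  6^3=4  6^4=24  6^5=38
  6^6=16  6^7=43  6^8=46  6^9=11  6^10=13  6^11=25
  6^12=44  6^13=52  6^14=47  6^15=17  6^16=49  6^17=29
So 6^17 ≡ 29 (mod 53), giving e = 17.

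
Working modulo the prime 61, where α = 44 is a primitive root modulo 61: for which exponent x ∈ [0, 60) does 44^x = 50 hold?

Baby-step giant-step with m = ceil(sqrt(60)) = 8.
Baby table (44^j mod 61 for j=0..7):
  0:1  1:44  2:45  3:28  4:12  5:40  6:52  7:31
Giant step factor: 44^(-8) ≡ 25 (mod 61).
Scan 50·25^i mod 61 for i = 0, 1, …:
  i=0: 50   i=1: 30   i=2: 18   i=3: 23
  i=4: 26   i=5: 40
Match at i=5, j=5: x = 5·8 + 5 = 45.

45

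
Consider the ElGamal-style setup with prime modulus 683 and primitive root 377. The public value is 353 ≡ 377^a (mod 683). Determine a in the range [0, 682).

208

Baby-step giant-step with m = ceil(sqrt(682)) = 27.
Baby table (377^j mod 683 for j=0..26):
  0:1  1:377  2:65  3:600  4:127  5:69  6:59  7:387
  8:420  9:567  10:663  11:656  12:66  13:294  14:192  15:669
  16:186  17:456  18:479  19:271  20:400  21:540  22:46  23:267
  24:258  25:280  26:378
Giant step factor: 377^(-27) ≡ 17 (mod 683).
Scan 353·17^i mod 683 for i = 0, 1, …:
  i=0: 353   i=1: 537   i=2: 250   i=3: 152
  i=4: 535   i=5: 216   i=6: 257   i=7: 271
Match at i=7, j=19: a = 7·27 + 19 = 208.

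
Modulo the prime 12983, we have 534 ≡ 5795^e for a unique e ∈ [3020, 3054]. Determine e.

3042

Compute 5795^3020 mod 12983 = 9422, then multiply by 5795 repeatedly:
  5795^3020=9422  5795^3021=6975  5795^3022=4046  5795^3023=12255  5795^3024=715
  5795^3025=1848  5795^3026=11168  5795^3027=11288  5795^3028=5606  5795^3029=3304
  5795^3030=9738  5795^3031=7592  5795^3032=9236  5795^3033=6694  5795^3034=11509
  5795^3035=984  5795^3036=2743  5795^3037=4493  5795^3038=6020  5795^3039=579
  5795^3040=5691  5795^3041=2525  5795^3042=534
Found 534 at exponent 3042.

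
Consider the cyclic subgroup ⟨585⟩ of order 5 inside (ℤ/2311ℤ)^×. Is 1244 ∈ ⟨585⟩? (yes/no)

no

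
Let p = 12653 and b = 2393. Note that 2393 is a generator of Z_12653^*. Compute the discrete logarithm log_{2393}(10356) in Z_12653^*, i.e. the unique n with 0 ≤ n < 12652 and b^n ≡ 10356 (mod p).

Baby-step giant-step with m = ceil(sqrt(12652)) = 113.
Baby table (2393^j mod 12653 for j=0..112):
  0:1  1:2393  2:7293  3:3662  4:7290  5:9136  6:10717  7:10803
  8:1500  9:8701  10:7308  11:1598  12:2808  13:801  14:6190  15:8660
  16:10419  17:6257  18:4502  19:5583  20:11204  21:12118  22:10351  23:8022
  24:2045  25:9627  26:8951  27:10867  28:2816  29:7292  30:1269  31:12650
  32:5474  33:3427  34:1667  35:3436  36:10551  37:5808  38:5550  39:8153
  40:11856  41:3382  42:7859  43:4229  44:10250  45:6736  46:11979  47:6702
  48:6535  49:11800  50:8557  51:4347  52:1605  53:6906  54:1240  55:6518
  56:9078  57:11106  58:5358  59:4205  60:3430  61:8846  62:9  63:8884
  64:2372  65:7652  66:2345  67:6306  68:7882  69:8656  70:847  71:2391
  72:2507  73:1729  74:12619  75:7209  76:5098  77:2022  78:5200  79:5701
  80:2559  81:12288  82:12265  83:7838  84:4588  85:8933  86:5752  87:10725
  88:4641  89:9232  90:38  91:2363  92:11421  93:12626  94:11307  95:5537
  96:2350  97:5618  98:6388  99:1660  100:11991  101:10112  102:5480  103:5132
  104:7466  105:102  106:3679  107:10012  108:6587  109:9706  110:8203  111:4976
  112:1095
Giant step factor: 2393^(-113) ≡ 10642 (mod 12653).
Scan 10356·10642^i mod 12653 for i = 0, 1, …:
  i=0: 10356   i=1: 922   i=2: 5849   i=3: 4951
  i=4: 1450   i=5: 6893   i=6: 5865   i=7: 10734
  i=8: 12597   i=9: 11392     …   i=31: 7673
  i=32: 6257
Match at i=32, j=17: n = 32·113 + 17 = 3633.

3633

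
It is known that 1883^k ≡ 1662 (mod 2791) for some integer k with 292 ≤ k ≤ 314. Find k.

Compute 1883^292 mod 2791 = 901, then multiply by 1883 repeatedly:
  1883^292=901  1883^293=2446  1883^294=668  1883^295=1894  1883^296=2295
  1883^297=1017  1883^298=385  1883^299=2086  1883^300=1001  1883^301=958
  1883^302=928  1883^303=258  1883^304=180  1883^305=1229  1883^306=468
  1883^307=2079  1883^308=1775  1883^309=1498  1883^310=1824  1883^311=1662
Found 1662 at exponent 311.

311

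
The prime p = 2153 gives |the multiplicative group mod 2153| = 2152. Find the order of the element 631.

The order of 631 must divide p − 1 = 2152 = 2^3 · 269.
Divisors: 1, 2, 4, 8, 269, 538, 1076, 2152.
Check each in increasing order: 631^1 ≡ 631;  631^2 ≡ 2009;  631^4 ≡ 1359;  631^8 ≡ 1760;  631^269 ≡ 1059;  631^538 ≡ 1921;  631^1076 ≡ 2152;  631^2152 ≡ 1.
Smallest exponent giving 1 is 2152.

2152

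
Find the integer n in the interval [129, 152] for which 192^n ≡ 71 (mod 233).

136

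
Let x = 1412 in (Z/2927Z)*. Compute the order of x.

2926

The order of 1412 must divide p − 1 = 2926 = 2 · 7 · 11 · 19.
Divisors: 1, 2, 7, 11, 14, 19, 22, 38, 77, 133, 154, 209, 266, 418, 1463, 2926.
Check each in increasing order: 1412^1 ≡ 1412;  1412^2 ≡ 457;  1412^7 ≡ 2537;  1412^11 ≡ 1446;  1412^14 ≡ 2823;  1412^19 ≡ 1216;  1412^22 ≡ 1038;  1412^38 ≡ 521;  1412^77 ≡ 1604;  1412^133 ≡ 2808;  1412^154 ≡ 2910;  1412^209 ≡ 893;  1412^266 ≡ 2453;  1412^418 ≡ 1305;  1412^1463 ≡ 2926;  1412^2926 ≡ 1.
Smallest exponent giving 1 is 2926.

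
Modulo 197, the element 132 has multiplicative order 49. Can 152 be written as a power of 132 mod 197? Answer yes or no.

no

152 ∈ ⟨132⟩ iff 152^49 ≡ 1 (mod 197), since |⟨132⟩| = 49.
152^49 mod 197 = 183.
Since 183 ≠ 1, 152 does not lie in the subgroup.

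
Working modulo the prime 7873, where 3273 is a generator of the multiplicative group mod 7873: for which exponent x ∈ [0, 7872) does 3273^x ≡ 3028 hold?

Baby-step giant-step with m = ceil(sqrt(7872)) = 89.
Baby table (3273^j mod 7873 for j=0..88):
  0:1  1:3273  2:5249  3:1091  4:4374  5:2988  6:1458  7:996
  8:486  9:332  10:162  11:2735  12:54  13:3536  14:18  15:3803
  16:6  17:3892  18:2  19:6546  20:2625  21:2182  22:875  23:5976
  24:2916  25:1992  26:972  27:664  28:324  29:5470  30:108  31:7072
  32:36  33:7606  34:12  35:7784  36:4  37:5219  38:5250  39:4364
  40:1750  41:4079  42:5832  43:3984  44:1944  45:1328  46:648  47:3067
  48:216  49:6271  50:72  51:7339  52:24  53:7695  54:8  55:2565
  56:2627  57:855  58:3500  59:285  60:3791  61:95  62:3888  63:2656
  64:1296  65:6134  66:432  67:4669  68:144  69:6805  70:48  71:7517
  72:16  73:5130  74:5254  75:1710  76:7000  77:570  78:7582  79:190
  80:7776  81:5312  82:2592  83:4395  84:864  85:1465  86:288  87:5737
  88:96
Giant step factor: 3273^(-89) ≡ 5761 (mod 7873).
Scan 3028·5761^i mod 7873 for i = 0, 1, …:
  i=0: 3028   i=1: 5613   i=2: 2082   i=3: 3823
  i=4: 3522   i=5: 1521   i=6: 7705   i=7: 531
  i=8: 4367   i=9: 4052     …   i=30: 917
  i=31: 54
Match at i=31, j=12: x = 31·89 + 12 = 2771.

2771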